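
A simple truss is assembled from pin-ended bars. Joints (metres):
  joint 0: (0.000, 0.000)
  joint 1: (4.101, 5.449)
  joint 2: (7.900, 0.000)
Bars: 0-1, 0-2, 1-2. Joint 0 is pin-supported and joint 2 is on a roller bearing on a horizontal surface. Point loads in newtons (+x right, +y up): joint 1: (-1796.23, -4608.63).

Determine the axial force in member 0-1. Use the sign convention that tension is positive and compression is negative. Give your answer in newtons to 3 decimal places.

N=3 nodes, M=3 members, R=3 reactions → 2N=6, M+R=6
member 0 (0-1): L=6.8198, (cx,cy)=(0.6013,0.7990)
member 1 (0-2): L=7.9000, (cx,cy)=(1.0000,0.0000)
member 2 (1-2): L=6.6426, (cx,cy)=(0.5719,-0.8203)
solve A·x = −loads:
  F[0-1] = -4324.3900 N (compression)
  F[0-2] = +804.1833 N (tension)
  F[1-2] = -1406.1226 N (compression)
  Rx@0 = +1796.2300 N
  Ry@0 = +3455.1700 N
  Ry@2 = +1153.4600 N

-4324.390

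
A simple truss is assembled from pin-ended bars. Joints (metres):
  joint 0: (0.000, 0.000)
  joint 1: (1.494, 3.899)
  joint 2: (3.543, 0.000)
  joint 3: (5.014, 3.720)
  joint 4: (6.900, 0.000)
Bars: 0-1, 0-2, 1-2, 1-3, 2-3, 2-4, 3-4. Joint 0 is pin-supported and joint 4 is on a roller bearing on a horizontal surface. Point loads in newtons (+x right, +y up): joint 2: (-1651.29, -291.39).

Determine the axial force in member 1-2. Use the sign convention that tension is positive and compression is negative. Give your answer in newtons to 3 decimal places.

167.755

N=5 nodes, M=7 members, R=3 reactions → 2N=10, M+R=10
member 0 (0-1): L=4.1754, (cx,cy)=(0.3578,0.9338)
member 1 (0-2): L=3.5430, (cx,cy)=(1.0000,0.0000)
member 2 (1-2): L=4.4046, (cx,cy)=(0.4652,-0.8852)
member 3 (1-3): L=3.5245, (cx,cy)=(0.9987,-0.0508)
member 4 (2-3): L=4.0003, (cx,cy)=(0.3677,0.9299)
member 5 (2-4): L=3.3570, (cx,cy)=(1.0000,0.0000)
member 6 (3-4): L=4.1708, (cx,cy)=(0.4522,-0.8919)
solve A·x = −loads:
  F[0-1] = -151.8187 N (compression)
  F[0-2] = -1596.9682 N (compression)
  F[1-2] = +167.7553 N (tension)
  F[1-3] = -132.5316 N (compression)
  F[2-3] = +153.6576 N (tension)
  F[2-4] = +75.8570 N (tension)
  F[3-4] = -167.7532 N (compression)
  Rx@0 = +1651.2900 N
  Ry@0 = +141.7676 N
  Ry@4 = +149.6224 N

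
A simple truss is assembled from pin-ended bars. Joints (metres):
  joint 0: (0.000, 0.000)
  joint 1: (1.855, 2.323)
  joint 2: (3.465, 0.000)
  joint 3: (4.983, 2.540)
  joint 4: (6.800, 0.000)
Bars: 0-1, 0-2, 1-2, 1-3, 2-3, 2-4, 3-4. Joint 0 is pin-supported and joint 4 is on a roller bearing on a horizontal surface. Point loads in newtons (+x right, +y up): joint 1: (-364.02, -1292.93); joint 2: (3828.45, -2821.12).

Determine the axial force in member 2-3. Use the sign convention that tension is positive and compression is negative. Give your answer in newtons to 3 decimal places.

2125.124

N=5 nodes, M=7 members, R=3 reactions → 2N=10, M+R=10
member 0 (0-1): L=2.9728, (cx,cy)=(0.6240,0.7814)
member 1 (0-2): L=3.4650, (cx,cy)=(1.0000,0.0000)
member 2 (1-2): L=2.8264, (cx,cy)=(0.5696,-0.8219)
member 3 (1-3): L=3.1355, (cx,cy)=(0.9976,0.0692)
member 4 (2-3): L=2.9590, (cx,cy)=(0.5130,0.8584)
member 5 (2-4): L=3.3350, (cx,cy)=(1.0000,0.0000)
member 6 (3-4): L=3.1230, (cx,cy)=(0.5818,-0.8133)
solve A·x = −loads:
  F[0-1] = -3132.9570 N (compression)
  F[0-2] = +5419.3871 N (tension)
  F[1-2] = +1212.9750 N (tension)
  F[1-3] = -2287.3721 N (compression)
  F[2-3] = +2125.1238 N (tension)
  F[2-4] = +1191.6906 N (tension)
  F[3-4] = -2048.2346 N (compression)
  Rx@0 = -3464.4300 N
  Ry@0 = +2448.1754 N
  Ry@4 = +1665.8746 N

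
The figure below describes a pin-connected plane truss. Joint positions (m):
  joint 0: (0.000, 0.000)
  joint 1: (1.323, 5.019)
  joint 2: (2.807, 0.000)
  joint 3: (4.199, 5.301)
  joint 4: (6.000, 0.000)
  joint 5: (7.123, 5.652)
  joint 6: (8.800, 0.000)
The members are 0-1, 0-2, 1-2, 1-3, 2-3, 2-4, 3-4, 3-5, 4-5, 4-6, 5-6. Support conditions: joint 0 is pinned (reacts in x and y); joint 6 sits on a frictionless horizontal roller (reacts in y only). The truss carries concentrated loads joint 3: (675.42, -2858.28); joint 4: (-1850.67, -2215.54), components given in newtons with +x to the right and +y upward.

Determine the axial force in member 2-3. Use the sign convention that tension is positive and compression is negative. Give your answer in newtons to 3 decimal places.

-1754.510

N=7 nodes, M=11 members, R=3 reactions → 2N=14, M+R=14
member 0 (0-1): L=5.1904, (cx,cy)=(0.2549,0.9670)
member 1 (0-2): L=2.8070, (cx,cy)=(1.0000,0.0000)
member 2 (1-2): L=5.2338, (cx,cy)=(0.2835,-0.9590)
member 3 (1-3): L=2.8898, (cx,cy)=(0.9952,0.0976)
member 4 (2-3): L=5.4807, (cx,cy)=(0.2540,0.9672)
member 5 (2-4): L=3.1930, (cx,cy)=(1.0000,0.0000)
member 6 (3-4): L=5.5986, (cx,cy)=(0.3217,-0.9468)
member 7 (3-5): L=2.9450, (cx,cy)=(0.9929,0.1192)
member 8 (4-5): L=5.7625, (cx,cy)=(0.1949,0.9808)
member 9 (4-6): L=2.8000, (cx,cy)=(1.0000,0.0000)
member 10 (5-6): L=5.8955, (cx,cy)=(0.2845,-0.9587)
solve A·x = −loads:
  F[0-1] = -1853.7360 N (compression)
  F[0-2] = -702.7483 N (compression)
  F[1-2] = +1769.6024 N (tension)
  F[1-3] = -978.9302 N (compression)
  F[2-3] = -1754.5096 N (compression)
  F[2-4] = +244.6207 N (tension)
  F[3-4] = -1336.7285 N (compression)
  F[3-5] = -1677.2363 N (compression)
  F[4-5] = +3549.2662 N (tension)
  F[4-6] = +973.5957 N (tension)
  F[5-6] = -3422.7046 N (compression)
  Rx@0 = +1175.2500 N
  Ry@0 = +1792.5065 N
  Ry@6 = +3281.3135 N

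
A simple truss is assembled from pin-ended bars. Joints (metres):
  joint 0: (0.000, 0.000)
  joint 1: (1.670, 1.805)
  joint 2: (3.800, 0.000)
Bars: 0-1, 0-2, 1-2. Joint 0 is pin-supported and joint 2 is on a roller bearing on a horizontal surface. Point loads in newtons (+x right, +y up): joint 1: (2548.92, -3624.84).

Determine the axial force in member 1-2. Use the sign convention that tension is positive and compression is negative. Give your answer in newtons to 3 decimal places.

-4336.800

N=3 nodes, M=3 members, R=3 reactions → 2N=6, M+R=6
member 0 (0-1): L=2.4590, (cx,cy)=(0.6791,0.7340)
member 1 (0-2): L=3.8000, (cx,cy)=(1.0000,0.0000)
member 2 (1-2): L=2.7919, (cx,cy)=(0.7629,-0.6465)
solve A·x = −loads:
  F[0-1] = -1118.6036 N (compression)
  F[0-2] = +3308.5907 N (tension)
  F[1-2] = -4336.8002 N (compression)
  Rx@0 = -2548.9200 N
  Ry@0 = +821.0812 N
  Ry@2 = +2803.7588 N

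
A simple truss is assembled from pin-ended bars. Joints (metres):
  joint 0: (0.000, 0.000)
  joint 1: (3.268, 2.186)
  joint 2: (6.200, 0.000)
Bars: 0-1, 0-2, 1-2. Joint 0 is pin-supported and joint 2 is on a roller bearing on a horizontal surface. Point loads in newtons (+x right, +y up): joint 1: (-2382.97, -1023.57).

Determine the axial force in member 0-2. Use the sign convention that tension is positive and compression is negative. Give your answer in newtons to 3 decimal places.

N=3 nodes, M=3 members, R=3 reactions → 2N=6, M+R=6
member 0 (0-1): L=3.9317, (cx,cy)=(0.8312,0.5560)
member 1 (0-2): L=6.2000, (cx,cy)=(1.0000,0.0000)
member 2 (1-2): L=3.6572, (cx,cy)=(0.8017,-0.5977)
solve A·x = −loads:
  F[0-1] = -2381.7636 N (compression)
  F[0-2] = -403.2756 N (compression)
  F[1-2] = +503.0237 N (tension)
  Rx@0 = +2382.9700 N
  Ry@0 = +1324.2387 N
  Ry@2 = -300.6687 N

-403.276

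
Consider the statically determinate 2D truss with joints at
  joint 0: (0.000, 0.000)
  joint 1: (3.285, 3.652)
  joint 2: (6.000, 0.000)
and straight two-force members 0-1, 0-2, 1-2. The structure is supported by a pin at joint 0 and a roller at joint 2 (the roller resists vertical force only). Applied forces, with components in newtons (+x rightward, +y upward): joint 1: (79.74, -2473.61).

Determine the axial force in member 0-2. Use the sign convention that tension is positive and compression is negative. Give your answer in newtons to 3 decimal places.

N=3 nodes, M=3 members, R=3 reactions → 2N=6, M+R=6
member 0 (0-1): L=4.9121, (cx,cy)=(0.6688,0.7435)
member 1 (0-2): L=6.0000, (cx,cy)=(1.0000,0.0000)
member 2 (1-2): L=4.5506, (cx,cy)=(0.5966,-0.8025)
solve A·x = −loads:
  F[0-1] = -1440.2253 N (compression)
  F[0-2] = +1042.9083 N (tension)
  F[1-2] = -1748.0298 N (compression)
  Rx@0 = -79.7400 N
  Ry@0 = +1070.7734 N
  Ry@2 = +1402.8366 N

1042.908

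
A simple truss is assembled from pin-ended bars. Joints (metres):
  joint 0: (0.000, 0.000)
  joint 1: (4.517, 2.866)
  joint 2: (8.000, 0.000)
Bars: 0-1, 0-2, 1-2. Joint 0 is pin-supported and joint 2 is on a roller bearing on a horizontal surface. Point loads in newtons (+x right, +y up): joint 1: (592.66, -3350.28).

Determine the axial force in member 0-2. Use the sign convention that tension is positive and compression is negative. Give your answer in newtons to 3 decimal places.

2556.921

N=3 nodes, M=3 members, R=3 reactions → 2N=6, M+R=6
member 0 (0-1): L=5.3495, (cx,cy)=(0.8444,0.5358)
member 1 (0-2): L=8.0000, (cx,cy)=(1.0000,0.0000)
member 2 (1-2): L=4.5106, (cx,cy)=(0.7722,-0.6354)
solve A·x = −loads:
  F[0-1] = -2326.2855 N (compression)
  F[0-2] = +2556.9210 N (tension)
  F[1-2] = -3311.2753 N (compression)
  Rx@0 = -592.6600 N
  Ry@0 = +1246.3077 N
  Ry@2 = +2103.9723 N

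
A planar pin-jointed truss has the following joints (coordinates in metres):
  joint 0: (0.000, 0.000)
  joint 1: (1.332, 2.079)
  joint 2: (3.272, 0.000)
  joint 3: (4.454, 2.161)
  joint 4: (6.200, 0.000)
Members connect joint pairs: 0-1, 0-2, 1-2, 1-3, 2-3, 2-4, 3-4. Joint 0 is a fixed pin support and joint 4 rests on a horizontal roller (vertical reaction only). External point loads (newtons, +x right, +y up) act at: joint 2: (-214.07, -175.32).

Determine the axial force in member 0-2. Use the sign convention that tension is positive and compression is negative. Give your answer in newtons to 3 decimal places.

N=5 nodes, M=7 members, R=3 reactions → 2N=10, M+R=10
member 0 (0-1): L=2.4691, (cx,cy)=(0.5395,0.8420)
member 1 (0-2): L=3.2720, (cx,cy)=(1.0000,0.0000)
member 2 (1-2): L=2.8436, (cx,cy)=(0.6822,-0.7311)
member 3 (1-3): L=3.1231, (cx,cy)=(0.9997,0.0263)
member 4 (2-3): L=2.4631, (cx,cy)=(0.4799,0.8773)
member 5 (2-4): L=2.9280, (cx,cy)=(1.0000,0.0000)
member 6 (3-4): L=2.7782, (cx,cy)=(0.6285,-0.7778)
solve A·x = −loads:
  F[0-1] = -98.3321 N (compression)
  F[0-2] = -161.0230 N (compression)
  F[1-2] = +108.6758 N (tension)
  F[1-3] = -127.2341 N (compression)
  F[2-3] = +109.2675 N (tension)
  F[2-4] = +74.7554 N (tension)
  F[3-4] = -118.9496 N (compression)
  Rx@0 = +214.0700 N
  Ry@0 = +82.7963 N
  Ry@4 = +92.5237 N

-161.023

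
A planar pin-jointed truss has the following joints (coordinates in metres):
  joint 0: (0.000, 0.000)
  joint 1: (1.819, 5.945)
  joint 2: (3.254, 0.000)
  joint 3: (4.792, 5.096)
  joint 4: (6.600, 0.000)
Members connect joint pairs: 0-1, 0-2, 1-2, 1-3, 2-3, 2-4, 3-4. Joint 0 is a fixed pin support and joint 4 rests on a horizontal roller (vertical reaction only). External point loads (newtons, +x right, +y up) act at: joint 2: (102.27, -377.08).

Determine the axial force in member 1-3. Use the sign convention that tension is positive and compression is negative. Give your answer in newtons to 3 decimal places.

N=5 nodes, M=7 members, R=3 reactions → 2N=10, M+R=10
member 0 (0-1): L=6.2171, (cx,cy)=(0.2926,0.9562)
member 1 (0-2): L=3.2540, (cx,cy)=(1.0000,0.0000)
member 2 (1-2): L=6.1157, (cx,cy)=(0.2346,-0.9721)
member 3 (1-3): L=3.0918, (cx,cy)=(0.9616,-0.2746)
member 4 (2-3): L=5.3230, (cx,cy)=(0.2889,0.9573)
member 5 (2-4): L=3.3460, (cx,cy)=(1.0000,0.0000)
member 6 (3-4): L=5.4072, (cx,cy)=(0.3344,-0.9424)
solve A·x = −loads:
  F[0-1] = -199.9164 N (compression)
  F[0-2] = +160.7620 N (tension)
  F[1-2] = +229.6732 N (tension)
  F[1-3] = -116.8753 N (compression)
  F[2-3] = +160.6715 N (tension)
  F[2-4] = +65.9593 N (tension)
  F[3-4] = -197.2659 N (compression)
  Rx@0 = -102.2700 N
  Ry@0 = +191.1681 N
  Ry@4 = +185.9119 N

-116.875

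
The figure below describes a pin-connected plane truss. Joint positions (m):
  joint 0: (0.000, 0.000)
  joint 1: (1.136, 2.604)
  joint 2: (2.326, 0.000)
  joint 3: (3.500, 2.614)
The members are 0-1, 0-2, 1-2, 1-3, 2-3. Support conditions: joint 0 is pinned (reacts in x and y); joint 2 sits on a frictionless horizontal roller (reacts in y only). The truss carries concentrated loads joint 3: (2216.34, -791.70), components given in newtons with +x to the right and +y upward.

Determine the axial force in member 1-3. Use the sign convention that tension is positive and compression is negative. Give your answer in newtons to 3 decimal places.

2576.827

N=4 nodes, M=5 members, R=3 reactions → 2N=8, M+R=8
member 0 (0-1): L=2.8410, (cx,cy)=(0.3999,0.9166)
member 1 (0-2): L=2.3260, (cx,cy)=(1.0000,0.0000)
member 2 (1-2): L=2.8630, (cx,cy)=(0.4156,-0.9095)
member 3 (1-3): L=2.3640, (cx,cy)=(1.0000,0.0042)
member 4 (2-3): L=2.8655, (cx,cy)=(0.4097,0.9122)
solve A·x = −loads:
  F[0-1] = +3153.4246 N (tension)
  F[0-2] = +955.4166 N (tension)
  F[1-2] = -3165.8819 N (compression)
  F[1-3] = +2576.8269 N (tension)
  F[2-3] = -879.8303 N (compression)
  Rx@0 = -2216.3400 N
  Ry@0 = -2890.3562 N
  Ry@2 = +3682.0562 N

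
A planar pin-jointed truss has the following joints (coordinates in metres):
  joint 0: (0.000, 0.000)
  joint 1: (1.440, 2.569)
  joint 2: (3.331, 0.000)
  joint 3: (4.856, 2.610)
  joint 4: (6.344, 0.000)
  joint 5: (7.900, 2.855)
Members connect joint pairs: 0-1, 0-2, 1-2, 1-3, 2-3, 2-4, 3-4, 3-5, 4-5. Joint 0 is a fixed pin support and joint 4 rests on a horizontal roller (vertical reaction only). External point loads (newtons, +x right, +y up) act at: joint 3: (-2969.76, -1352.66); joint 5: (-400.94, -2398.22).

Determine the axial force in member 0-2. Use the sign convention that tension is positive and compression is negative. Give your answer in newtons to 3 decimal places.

-2736.580

N=6 nodes, M=9 members, R=3 reactions → 2N=12, M+R=12
member 0 (0-1): L=2.9451, (cx,cy)=(0.4890,0.8723)
member 1 (0-2): L=3.3310, (cx,cy)=(1.0000,0.0000)
member 2 (1-2): L=3.1899, (cx,cy)=(0.5928,-0.8053)
member 3 (1-3): L=3.4162, (cx,cy)=(0.9999,0.0120)
member 4 (2-3): L=3.0229, (cx,cy)=(0.5045,0.8634)
member 5 (2-4): L=3.0130, (cx,cy)=(1.0000,0.0000)
member 6 (3-4): L=3.0044, (cx,cy)=(0.4953,-0.8687)
member 7 (3-5): L=3.0538, (cx,cy)=(0.9968,0.0802)
member 8 (4-5): L=3.2515, (cx,cy)=(0.4786,0.8781)
solve A·x = −loads:
  F[0-1] = -1296.8879 N (compression)
  F[0-2] = -2736.5804 N (compression)
  F[1-2] = +1383.0502 N (tension)
  F[1-3] = -1454.1011 N (compression)
  F[2-3] = -1290.0296 N (compression)
  F[2-4] = -1265.8993 N (compression)
  F[3-4] = -167.0219 N (compression)
  F[3-5] = +950.7462 N (tension)
  F[4-5] = -2818.1390 N (compression)
  Rx@0 = +3370.7000 N
  Ry@0 = +1131.2871 N
  Ry@4 = +2619.5929 N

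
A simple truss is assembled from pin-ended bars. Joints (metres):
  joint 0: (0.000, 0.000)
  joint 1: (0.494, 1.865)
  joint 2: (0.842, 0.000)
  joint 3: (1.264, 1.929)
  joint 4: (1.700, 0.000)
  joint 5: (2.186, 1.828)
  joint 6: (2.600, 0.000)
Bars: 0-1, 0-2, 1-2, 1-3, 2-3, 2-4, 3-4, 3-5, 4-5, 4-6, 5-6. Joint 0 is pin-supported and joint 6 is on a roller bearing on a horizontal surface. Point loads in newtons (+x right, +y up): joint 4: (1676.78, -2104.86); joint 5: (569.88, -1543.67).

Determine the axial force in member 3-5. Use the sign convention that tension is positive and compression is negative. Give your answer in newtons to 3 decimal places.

-521.563

N=7 nodes, M=11 members, R=3 reactions → 2N=14, M+R=14
member 0 (0-1): L=1.9293, (cx,cy)=(0.2560,0.9667)
member 1 (0-2): L=0.8420, (cx,cy)=(1.0000,0.0000)
member 2 (1-2): L=1.8972, (cx,cy)=(0.1834,-0.9830)
member 3 (1-3): L=0.7727, (cx,cy)=(0.9966,0.0828)
member 4 (2-3): L=1.9746, (cx,cy)=(0.2137,0.9769)
member 5 (2-4): L=0.8580, (cx,cy)=(1.0000,0.0000)
member 6 (3-4): L=1.9777, (cx,cy)=(0.2205,-0.9754)
member 7 (3-5): L=0.9275, (cx,cy)=(0.9941,-0.1089)
member 8 (4-5): L=1.8915, (cx,cy)=(0.2569,0.9664)
member 9 (4-6): L=0.9000, (cx,cy)=(1.0000,0.0000)
member 10 (5-6): L=1.8743, (cx,cy)=(0.2209,-0.9753)
solve A·x = −loads:
  F[0-1] = -593.5215 N (compression)
  F[0-2] = +2398.6307 N (tension)
  F[1-2] = +562.0717 N (tension)
  F[1-3] = -255.9506 N (compression)
  F[2-3] = -565.6022 N (compression)
  F[2-4] = +2622.6071 N (tension)
  F[3-4] = +646.4356 N (tension)
  F[3-5] = -521.5634 N (compression)
  F[4-5] = +1525.5458 N (tension)
  F[4-6] = +696.3703 N (tension)
  F[5-6] = -3152.6642 N (compression)
  Rx@0 = -2246.6600 N
  Ry@0 = +573.7357 N
  Ry@6 = +3074.7943 N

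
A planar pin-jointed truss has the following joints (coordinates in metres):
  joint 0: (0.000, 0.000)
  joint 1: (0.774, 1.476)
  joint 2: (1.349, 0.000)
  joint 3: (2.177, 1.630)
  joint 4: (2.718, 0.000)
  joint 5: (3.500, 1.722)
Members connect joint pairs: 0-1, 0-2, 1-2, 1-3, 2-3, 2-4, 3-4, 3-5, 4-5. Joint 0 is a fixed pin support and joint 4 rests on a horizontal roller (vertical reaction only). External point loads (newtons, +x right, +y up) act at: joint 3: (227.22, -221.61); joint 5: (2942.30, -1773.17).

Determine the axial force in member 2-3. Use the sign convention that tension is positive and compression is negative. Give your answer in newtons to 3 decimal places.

2500.252

N=6 nodes, M=9 members, R=3 reactions → 2N=12, M+R=12
member 0 (0-1): L=1.6666, (cx,cy)=(0.4644,0.8856)
member 1 (0-2): L=1.3490, (cx,cy)=(1.0000,0.0000)
member 2 (1-2): L=1.5840, (cx,cy)=(0.3630,-0.9318)
member 3 (1-3): L=1.4114, (cx,cy)=(0.9940,0.1091)
member 4 (2-3): L=1.8282, (cx,cy)=(0.4529,0.8916)
member 5 (2-4): L=1.3690, (cx,cy)=(1.0000,0.0000)
member 6 (3-4): L=1.7174, (cx,cy)=(0.3150,-0.9491)
member 7 (3-5): L=1.3262, (cx,cy)=(0.9976,0.0694)
member 8 (4-5): L=1.8912, (cx,cy)=(0.4135,0.9105)
solve A·x = −loads:
  F[0-1] = +2784.9672 N (tension)
  F[0-2] = +1876.1520 N (tension)
  F[1-2] = -2392.3138 N (compression)
  F[1-3] = +2174.7488 N (tension)
  F[2-3] = +2500.2524 N (tension)
  F[2-4] = -124.5919 N (compression)
  F[3-4] = -2548.6887 N (compression)
  F[3-5] = +3879.0860 N (tension)
  F[4-5] = -2242.9899 N (compression)
  Rx@0 = -3169.5200 N
  Ry@0 = -2466.4228 N
  Ry@4 = +4461.2028 N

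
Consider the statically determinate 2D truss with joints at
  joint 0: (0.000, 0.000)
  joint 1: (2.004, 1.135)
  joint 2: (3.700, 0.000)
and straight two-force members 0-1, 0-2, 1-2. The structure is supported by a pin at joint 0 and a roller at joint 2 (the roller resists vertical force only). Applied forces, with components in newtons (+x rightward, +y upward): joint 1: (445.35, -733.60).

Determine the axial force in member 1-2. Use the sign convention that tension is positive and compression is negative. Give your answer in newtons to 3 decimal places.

N=3 nodes, M=3 members, R=3 reactions → 2N=6, M+R=6
member 0 (0-1): L=2.3031, (cx,cy)=(0.8701,0.4928)
member 1 (0-2): L=3.7000, (cx,cy)=(1.0000,0.0000)
member 2 (1-2): L=2.0407, (cx,cy)=(0.8311,-0.5562)
solve A·x = −loads:
  F[0-1] = -405.1259 N (compression)
  F[0-2] = +797.8638 N (tension)
  F[1-2] = -960.0452 N (compression)
  Rx@0 = -445.3500 N
  Ry@0 = +199.6523 N
  Ry@2 = +533.9477 N

-960.045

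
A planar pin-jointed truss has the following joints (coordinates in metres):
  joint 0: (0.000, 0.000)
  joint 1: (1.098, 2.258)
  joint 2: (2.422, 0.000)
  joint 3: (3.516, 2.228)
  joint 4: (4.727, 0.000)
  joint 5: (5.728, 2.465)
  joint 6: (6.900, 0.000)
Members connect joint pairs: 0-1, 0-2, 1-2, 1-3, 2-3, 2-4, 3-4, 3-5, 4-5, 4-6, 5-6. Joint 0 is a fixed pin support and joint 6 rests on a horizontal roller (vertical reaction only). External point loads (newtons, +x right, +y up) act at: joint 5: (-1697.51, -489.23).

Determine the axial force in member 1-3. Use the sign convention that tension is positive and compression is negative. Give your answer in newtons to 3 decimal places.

-745.086

N=7 nodes, M=11 members, R=3 reactions → 2N=14, M+R=14
member 0 (0-1): L=2.5108, (cx,cy)=(0.4373,0.8993)
member 1 (0-2): L=2.4220, (cx,cy)=(1.0000,0.0000)
member 2 (1-2): L=2.6175, (cx,cy)=(0.5058,-0.8626)
member 3 (1-3): L=2.4182, (cx,cy)=(0.9999,-0.0124)
member 4 (2-3): L=2.4821, (cx,cy)=(0.4408,0.8976)
member 5 (2-4): L=2.3050, (cx,cy)=(1.0000,0.0000)
member 6 (3-4): L=2.5358, (cx,cy)=(0.4776,-0.8786)
member 7 (3-5): L=2.2247, (cx,cy)=(0.9943,0.1065)
member 8 (4-5): L=2.6605, (cx,cy)=(0.3762,0.9265)
member 9 (4-6): L=2.1730, (cx,cy)=(1.0000,0.0000)
member 10 (5-6): L=2.7294, (cx,cy)=(0.4294,-0.9031)
solve A·x = −loads:
  F[0-1] = -766.7284 N (compression)
  F[0-2] = -1362.2128 N (compression)
  F[1-2] = +810.0374 N (tension)
  F[1-3] = -745.0857 N (compression)
  F[2-3] = -778.4648 N (compression)
  F[2-4] = -609.3688 N (compression)
  F[3-4] = +616.2184 N (tension)
  F[3-5] = -1390.3303 N (compression)
  F[4-5] = -584.3494 N (compression)
  F[4-6] = -95.2327 N (compression)
  F[5-6] = +221.7845 N (tension)
  Rx@0 = +1697.5100 N
  Ry@0 = +689.5275 N
  Ry@6 = -200.2975 N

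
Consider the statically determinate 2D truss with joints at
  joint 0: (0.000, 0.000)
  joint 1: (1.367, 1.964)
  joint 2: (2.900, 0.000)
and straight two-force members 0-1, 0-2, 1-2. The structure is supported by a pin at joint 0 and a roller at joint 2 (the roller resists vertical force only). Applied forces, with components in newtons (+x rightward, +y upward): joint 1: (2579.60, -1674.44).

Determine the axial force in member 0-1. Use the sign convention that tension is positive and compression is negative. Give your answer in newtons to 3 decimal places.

1050.085

N=3 nodes, M=3 members, R=3 reactions → 2N=6, M+R=6
member 0 (0-1): L=2.3929, (cx,cy)=(0.5713,0.8208)
member 1 (0-2): L=2.9000, (cx,cy)=(1.0000,0.0000)
member 2 (1-2): L=2.4915, (cx,cy)=(0.6153,-0.7883)
solve A·x = −loads:
  F[0-1] = +1050.0851 N (tension)
  F[0-2] = +1979.7151 N (tension)
  F[1-2] = -3217.4728 N (compression)
  Rx@0 = -2579.6000 N
  Ry@0 = -861.8682 N
  Ry@2 = +2536.3082 N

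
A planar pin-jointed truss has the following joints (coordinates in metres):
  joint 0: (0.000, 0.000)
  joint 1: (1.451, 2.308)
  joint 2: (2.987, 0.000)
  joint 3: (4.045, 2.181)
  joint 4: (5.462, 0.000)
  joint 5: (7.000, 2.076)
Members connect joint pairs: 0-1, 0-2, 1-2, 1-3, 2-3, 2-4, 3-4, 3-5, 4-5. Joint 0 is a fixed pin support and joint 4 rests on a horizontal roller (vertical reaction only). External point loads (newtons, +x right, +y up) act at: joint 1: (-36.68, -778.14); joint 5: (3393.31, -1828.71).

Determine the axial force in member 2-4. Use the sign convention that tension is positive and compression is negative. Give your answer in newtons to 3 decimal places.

170.519

N=6 nodes, M=9 members, R=3 reactions → 2N=12, M+R=12
member 0 (0-1): L=2.7262, (cx,cy)=(0.5322,0.8466)
member 1 (0-2): L=2.9870, (cx,cy)=(1.0000,0.0000)
member 2 (1-2): L=2.7724, (cx,cy)=(0.5540,-0.8325)
member 3 (1-3): L=2.5971, (cx,cy)=(0.9988,-0.0489)
member 4 (2-3): L=2.4241, (cx,cy)=(0.4365,0.8997)
member 5 (2-4): L=2.4750, (cx,cy)=(1.0000,0.0000)
member 6 (3-4): L=2.6009, (cx,cy)=(0.5448,-0.8386)
member 7 (3-5): L=2.9569, (cx,cy)=(0.9994,-0.0355)
member 8 (4-5): L=2.5836, (cx,cy)=(0.5953,0.8035)
solve A·x = −loads:
  F[0-1] = +1438.3978 N (tension)
  F[0-2] = +2591.0584 N (tension)
  F[1-2] = -2526.9867 N (compression)
  F[1-3] = +2204.9263 N (tension)
  F[2-3] = +2338.1582 N (tension)
  F[2-4] = +170.5191 N (tension)
  F[3-4] = -2576.1683 N (compression)
  F[3-5] = +4629.2397 N (tension)
  F[4-5] = -2071.3002 N (compression)
  Rx@0 = -3356.6300 N
  Ry@0 = -1217.7390 N
  Ry@4 = +3824.5890 N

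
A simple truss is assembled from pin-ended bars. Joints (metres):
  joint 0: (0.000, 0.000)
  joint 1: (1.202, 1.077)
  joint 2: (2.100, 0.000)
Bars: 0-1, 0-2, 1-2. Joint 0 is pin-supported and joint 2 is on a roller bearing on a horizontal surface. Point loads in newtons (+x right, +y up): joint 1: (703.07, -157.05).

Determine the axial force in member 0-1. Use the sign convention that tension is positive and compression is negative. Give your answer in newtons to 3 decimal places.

N=3 nodes, M=3 members, R=3 reactions → 2N=6, M+R=6
member 0 (0-1): L=1.6139, (cx,cy)=(0.7448,0.6673)
member 1 (0-2): L=2.1000, (cx,cy)=(1.0000,0.0000)
member 2 (1-2): L=1.4023, (cx,cy)=(0.6404,-0.7680)
solve A·x = −loads:
  F[0-1] = +439.6945 N (tension)
  F[0-2] = +375.5982 N (tension)
  F[1-2] = -586.5104 N (compression)
  Rx@0 = -703.0700 N
  Ry@0 = -293.4169 N
  Ry@2 = +450.4669 N

439.694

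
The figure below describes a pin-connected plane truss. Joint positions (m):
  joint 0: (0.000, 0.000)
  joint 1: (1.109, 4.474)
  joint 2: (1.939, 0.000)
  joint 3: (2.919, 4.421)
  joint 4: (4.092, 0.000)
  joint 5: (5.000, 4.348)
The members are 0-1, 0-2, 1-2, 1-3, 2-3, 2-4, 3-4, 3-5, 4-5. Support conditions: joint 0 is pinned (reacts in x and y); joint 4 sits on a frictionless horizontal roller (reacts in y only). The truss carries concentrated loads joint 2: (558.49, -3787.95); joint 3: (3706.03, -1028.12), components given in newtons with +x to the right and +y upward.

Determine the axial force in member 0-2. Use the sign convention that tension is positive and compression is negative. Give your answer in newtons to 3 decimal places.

3839.100

N=6 nodes, M=9 members, R=3 reactions → 2N=12, M+R=12
member 0 (0-1): L=4.6094, (cx,cy)=(0.2406,0.9706)
member 1 (0-2): L=1.9390, (cx,cy)=(1.0000,0.0000)
member 2 (1-2): L=4.5503, (cx,cy)=(0.1824,-0.9832)
member 3 (1-3): L=1.8108, (cx,cy)=(0.9996,-0.0293)
member 4 (2-3): L=4.5283, (cx,cy)=(0.2164,0.9763)
member 5 (2-4): L=2.1530, (cx,cy)=(1.0000,0.0000)
member 6 (3-4): L=4.5740, (cx,cy)=(0.2565,-0.9666)
member 7 (3-5): L=2.0823, (cx,cy)=(0.9994,-0.0351)
member 8 (4-5): L=4.4418, (cx,cy)=(0.2044,0.9789)
solve A·x = −loads:
  F[0-1] = +1768.1954 N (tension)
  F[0-2] = +3839.1004 N (tension)
  F[1-2] = -1767.8120 N (compression)
  F[1-3] = +748.1962 N (tension)
  F[2-3] = +5660.2454 N (tension)
  F[2-4] = +1733.1866 N (tension)
  F[3-4] = -6758.3439 N (compression)
  F[3-5] = -0.0000 N (tension)
  F[4-5] = +0.0000 N (tension)
  Rx@0 = -4264.5200 N
  Ry@0 = -1716.2555 N
  Ry@4 = +6532.3255 N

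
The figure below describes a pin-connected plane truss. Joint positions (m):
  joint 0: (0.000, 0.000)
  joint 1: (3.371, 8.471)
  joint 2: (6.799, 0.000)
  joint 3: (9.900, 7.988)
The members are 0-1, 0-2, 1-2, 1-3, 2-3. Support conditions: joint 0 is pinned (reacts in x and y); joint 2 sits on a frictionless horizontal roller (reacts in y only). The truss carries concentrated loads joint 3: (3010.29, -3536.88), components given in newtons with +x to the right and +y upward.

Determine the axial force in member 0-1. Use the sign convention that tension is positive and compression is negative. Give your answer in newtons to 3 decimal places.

5542.675

N=4 nodes, M=5 members, R=3 reactions → 2N=8, M+R=8
member 0 (0-1): L=9.1171, (cx,cy)=(0.3697,0.9291)
member 1 (0-2): L=6.7990, (cx,cy)=(1.0000,0.0000)
member 2 (1-2): L=9.1383, (cx,cy)=(0.3751,-0.9270)
member 3 (1-3): L=6.5468, (cx,cy)=(0.9973,-0.0738)
member 4 (2-3): L=8.5688, (cx,cy)=(0.3619,0.9322)
solve A·x = −loads:
  F[0-1] = +5542.6749 N (tension)
  F[0-2] = +960.9146 N (tension)
  F[1-2] = -5895.6289 N (compression)
  F[1-3] = +4272.6071 N (tension)
  F[2-3] = -3455.9084 N (compression)
  Rx@0 = -3010.2900 N
  Ry@0 = -5149.8840 N
  Ry@2 = +8686.7640 N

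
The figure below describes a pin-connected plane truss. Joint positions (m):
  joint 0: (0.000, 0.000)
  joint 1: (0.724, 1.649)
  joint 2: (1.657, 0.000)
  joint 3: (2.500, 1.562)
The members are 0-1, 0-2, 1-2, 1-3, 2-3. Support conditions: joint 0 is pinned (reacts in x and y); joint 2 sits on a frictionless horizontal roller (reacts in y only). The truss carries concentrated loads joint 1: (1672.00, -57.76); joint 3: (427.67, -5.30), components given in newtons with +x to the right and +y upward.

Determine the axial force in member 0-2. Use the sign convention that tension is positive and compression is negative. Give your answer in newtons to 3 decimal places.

1205.206

N=4 nodes, M=5 members, R=3 reactions → 2N=8, M+R=8
member 0 (0-1): L=1.8009, (cx,cy)=(0.4020,0.9156)
member 1 (0-2): L=1.6570, (cx,cy)=(1.0000,0.0000)
member 2 (1-2): L=1.8946, (cx,cy)=(0.4924,-0.8703)
member 3 (1-3): L=1.7781, (cx,cy)=(0.9988,-0.0489)
member 4 (2-3): L=1.7750, (cx,cy)=(0.4749,0.8800)
solve A·x = −loads:
  F[0-1] = +2224.9630 N (tension)
  F[0-2] = +1205.2065 N (tension)
  F[1-2] = -2430.7088 N (compression)
  F[1-3] = +419.9443 N (tension)
  F[2-3] = +17.3257 N (tension)
  Rx@0 = -2099.6700 N
  Ry@0 = -2037.2519 N
  Ry@2 = +2100.3119 N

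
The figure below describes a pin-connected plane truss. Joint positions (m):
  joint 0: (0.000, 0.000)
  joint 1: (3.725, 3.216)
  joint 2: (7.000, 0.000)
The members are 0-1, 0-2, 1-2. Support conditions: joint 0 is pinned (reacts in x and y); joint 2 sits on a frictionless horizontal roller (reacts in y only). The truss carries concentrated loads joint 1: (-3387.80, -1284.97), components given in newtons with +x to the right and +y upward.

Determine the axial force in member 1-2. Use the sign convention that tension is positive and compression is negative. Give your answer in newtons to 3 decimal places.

N=3 nodes, M=3 members, R=3 reactions → 2N=6, M+R=6
member 0 (0-1): L=4.9212, (cx,cy)=(0.7569,0.6535)
member 1 (0-2): L=7.0000, (cx,cy)=(1.0000,0.0000)
member 2 (1-2): L=4.5900, (cx,cy)=(0.7135,-0.7007)
solve A·x = −loads:
  F[0-1] = -3301.6687 N (compression)
  F[0-2] = -888.6742 N (compression)
  F[1-2] = +1245.5060 N (tension)
  Rx@0 = +3387.8000 N
  Ry@0 = +2157.6345 N
  Ry@2 = -872.6645 N

1245.506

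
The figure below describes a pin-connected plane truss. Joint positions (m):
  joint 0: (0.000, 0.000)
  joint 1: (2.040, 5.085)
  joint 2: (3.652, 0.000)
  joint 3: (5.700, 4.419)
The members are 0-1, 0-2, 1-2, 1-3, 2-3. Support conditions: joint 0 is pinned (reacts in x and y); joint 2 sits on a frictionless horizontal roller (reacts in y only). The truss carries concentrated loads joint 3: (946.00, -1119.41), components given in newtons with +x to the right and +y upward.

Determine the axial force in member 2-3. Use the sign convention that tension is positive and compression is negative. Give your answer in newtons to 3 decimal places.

-962.855

N=4 nodes, M=5 members, R=3 reactions → 2N=8, M+R=8
member 0 (0-1): L=5.4789, (cx,cy)=(0.3723,0.9281)
member 1 (0-2): L=3.6520, (cx,cy)=(1.0000,0.0000)
member 2 (1-2): L=5.3344, (cx,cy)=(0.3022,-0.9532)
member 3 (1-3): L=3.7201, (cx,cy)=(0.9838,-0.1790)
member 4 (2-3): L=4.8705, (cx,cy)=(0.4205,0.9073)
solve A·x = −loads:
  F[0-1] = +1909.7466 N (tension)
  F[0-2] = +234.9354 N (tension)
  F[1-2] = -2117.2327 N (compression)
  F[1-3] = +1373.0538 N (tension)
  F[2-3] = -962.8551 N (compression)
  Rx@0 = -946.0000 N
  Ry@0 = -1772.4331 N
  Ry@2 = +2891.8431 N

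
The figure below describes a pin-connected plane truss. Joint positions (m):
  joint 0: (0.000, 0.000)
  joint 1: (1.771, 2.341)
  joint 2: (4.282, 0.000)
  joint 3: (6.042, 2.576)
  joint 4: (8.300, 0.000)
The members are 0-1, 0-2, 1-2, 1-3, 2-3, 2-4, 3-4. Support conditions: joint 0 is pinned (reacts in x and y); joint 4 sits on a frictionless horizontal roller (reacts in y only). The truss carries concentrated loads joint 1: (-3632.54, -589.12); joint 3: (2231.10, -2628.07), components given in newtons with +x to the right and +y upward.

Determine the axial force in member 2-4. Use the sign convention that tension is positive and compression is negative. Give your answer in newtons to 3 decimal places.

1496.019

N=5 nodes, M=7 members, R=3 reactions → 2N=10, M+R=10
member 0 (0-1): L=2.9354, (cx,cy)=(0.6033,0.7975)
member 1 (0-2): L=4.2820, (cx,cy)=(1.0000,0.0000)
member 2 (1-2): L=3.4330, (cx,cy)=(0.7314,-0.6819)
member 3 (1-3): L=4.2775, (cx,cy)=(0.9985,0.0549)
member 4 (2-3): L=3.1198, (cx,cy)=(0.5641,0.8257)
member 5 (2-4): L=4.0180, (cx,cy)=(1.0000,0.0000)
member 6 (3-4): L=3.4255, (cx,cy)=(0.6592,-0.7520)
solve A·x = −loads:
  F[0-1] = -1894.0240 N (compression)
  F[0-2] = -258.7380 N (compression)
  F[1-2] = +1465.5502 N (tension)
  F[1-3] = +1420.0309 N (tension)
  F[2-3] = -1210.3635 N (compression)
  F[2-4] = +1496.0188 N (tension)
  F[3-4] = -2269.5640 N (compression)
  Rx@0 = +1401.4400 N
  Ry@0 = +1510.4830 N
  Ry@4 = +1706.7070 N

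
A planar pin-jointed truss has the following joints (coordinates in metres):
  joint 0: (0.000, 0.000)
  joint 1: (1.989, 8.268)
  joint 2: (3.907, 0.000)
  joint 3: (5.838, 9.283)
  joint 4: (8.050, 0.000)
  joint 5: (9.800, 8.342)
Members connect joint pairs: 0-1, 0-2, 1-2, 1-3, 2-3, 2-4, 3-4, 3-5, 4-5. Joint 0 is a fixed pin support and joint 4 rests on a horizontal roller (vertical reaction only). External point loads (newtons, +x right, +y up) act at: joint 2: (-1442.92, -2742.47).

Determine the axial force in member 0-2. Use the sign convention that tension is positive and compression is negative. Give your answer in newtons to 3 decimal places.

-1103.377

N=6 nodes, M=9 members, R=3 reactions → 2N=12, M+R=12
member 0 (0-1): L=8.5039, (cx,cy)=(0.2339,0.9723)
member 1 (0-2): L=3.9070, (cx,cy)=(1.0000,0.0000)
member 2 (1-2): L=8.4876, (cx,cy)=(0.2260,-0.9741)
member 3 (1-3): L=3.9806, (cx,cy)=(0.9669,0.2550)
member 4 (2-3): L=9.4817, (cx,cy)=(0.2037,0.9790)
member 5 (2-4): L=4.1430, (cx,cy)=(1.0000,0.0000)
member 6 (3-4): L=9.5429, (cx,cy)=(0.2318,-0.9728)
member 7 (3-5): L=4.0722, (cx,cy)=(0.9729,-0.2311)
member 8 (4-5): L=8.5236, (cx,cy)=(0.2053,0.9787)
solve A·x = −loads:
  F[0-1] = -1451.7021 N (compression)
  F[0-2] = -1103.3766 N (compression)
  F[1-2] = +1278.7708 N (tension)
  F[1-3] = -650.0038 N (compression)
  F[2-3] = +1528.8179 N (tension)
  F[2-4] = +317.1657 N (tension)
  F[3-4] = -1368.3010 N (compression)
  F[3-5] = +0.0000 N (tension)
  F[4-5] = -0.0000 N (compression)
  Rx@0 = +1442.9200 N
  Ry@0 = +1411.4352 N
  Ry@4 = +1331.0348 N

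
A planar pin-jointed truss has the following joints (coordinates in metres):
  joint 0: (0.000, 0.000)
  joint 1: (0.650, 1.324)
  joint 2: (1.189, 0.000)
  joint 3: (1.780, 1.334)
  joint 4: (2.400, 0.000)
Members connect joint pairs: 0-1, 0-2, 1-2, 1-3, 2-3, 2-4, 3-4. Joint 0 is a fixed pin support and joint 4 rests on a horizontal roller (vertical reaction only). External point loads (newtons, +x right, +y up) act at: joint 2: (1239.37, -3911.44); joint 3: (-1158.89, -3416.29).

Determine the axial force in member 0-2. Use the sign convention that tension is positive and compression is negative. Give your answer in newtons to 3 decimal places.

1798.924

N=5 nodes, M=7 members, R=3 reactions → 2N=10, M+R=10
member 0 (0-1): L=1.4749, (cx,cy)=(0.4407,0.8977)
member 1 (0-2): L=1.1890, (cx,cy)=(1.0000,0.0000)
member 2 (1-2): L=1.4295, (cx,cy)=(0.3771,-0.9262)
member 3 (1-3): L=1.1300, (cx,cy)=(1.0000,0.0088)
member 4 (2-3): L=1.4591, (cx,cy)=(0.4051,0.9143)
member 5 (2-4): L=1.2110, (cx,cy)=(1.0000,0.0000)
member 6 (3-4): L=1.4710, (cx,cy)=(0.4215,-0.9068)
solve A·x = −loads:
  F[0-1] = -3899.4130 N (compression)
  F[0-2] = +1798.9242 N (tension)
  F[1-2] = +3749.3532 N (tension)
  F[1-3] = -3132.2697 N (compression)
  F[2-3] = +479.9558 N (tension)
  F[2-4] = +1778.8475 N (tension)
  F[3-4] = -4220.5714 N (compression)
  Rx@0 = -80.4800 N
  Ry@0 = +3500.3387 N
  Ry@4 = +3827.3913 N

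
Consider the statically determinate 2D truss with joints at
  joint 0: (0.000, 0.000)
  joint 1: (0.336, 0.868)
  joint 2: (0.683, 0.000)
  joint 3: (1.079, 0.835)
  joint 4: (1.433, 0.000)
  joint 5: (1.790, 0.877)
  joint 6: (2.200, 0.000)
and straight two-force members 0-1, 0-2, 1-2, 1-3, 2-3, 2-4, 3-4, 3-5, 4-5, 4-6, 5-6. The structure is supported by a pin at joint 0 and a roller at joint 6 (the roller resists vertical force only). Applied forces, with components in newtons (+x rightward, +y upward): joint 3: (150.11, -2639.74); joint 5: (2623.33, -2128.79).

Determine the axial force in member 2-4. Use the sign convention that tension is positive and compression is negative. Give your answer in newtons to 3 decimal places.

3599.254

N=7 nodes, M=11 members, R=3 reactions → 2N=14, M+R=14
member 0 (0-1): L=0.9308, (cx,cy)=(0.3610,0.9326)
member 1 (0-2): L=0.6830, (cx,cy)=(1.0000,0.0000)
member 2 (1-2): L=0.9348, (cx,cy)=(0.3712,-0.9286)
member 3 (1-3): L=0.7437, (cx,cy)=(0.9990,-0.0444)
member 4 (2-3): L=0.9241, (cx,cy)=(0.4285,0.9035)
member 5 (2-4): L=0.7500, (cx,cy)=(1.0000,0.0000)
member 6 (3-4): L=0.9069, (cx,cy)=(0.3903,-0.9207)
member 7 (3-5): L=0.7122, (cx,cy)=(0.9983,0.0590)
member 8 (4-5): L=0.9469, (cx,cy)=(0.3770,0.9262)
member 9 (4-6): L=0.7670, (cx,cy)=(1.0000,0.0000)
member 10 (5-6): L=0.9681, (cx,cy)=(0.4235,-0.9059)
solve A·x = −loads:
  F[0-1] = -685.2779 N (compression)
  F[0-2] = +3020.8213 N (tension)
  F[1-2] = +712.7306 N (tension)
  F[1-3] = -512.4560 N (compression)
  F[2-3] = -732.4598 N (compression)
  F[2-4] = +3599.2540 N (tension)
  F[3-4] = -2181.0375 N (compression)
  F[3-5] = -124.8314 N (compression)
  F[4-5] = +2168.0299 N (tension)
  F[4-6] = +1930.5351 N (tension)
  F[5-6] = -4558.4449 N (compression)
  Rx@0 = -2773.4400 N
  Ry@0 = +639.0683 N
  Ry@6 = +4129.4617 N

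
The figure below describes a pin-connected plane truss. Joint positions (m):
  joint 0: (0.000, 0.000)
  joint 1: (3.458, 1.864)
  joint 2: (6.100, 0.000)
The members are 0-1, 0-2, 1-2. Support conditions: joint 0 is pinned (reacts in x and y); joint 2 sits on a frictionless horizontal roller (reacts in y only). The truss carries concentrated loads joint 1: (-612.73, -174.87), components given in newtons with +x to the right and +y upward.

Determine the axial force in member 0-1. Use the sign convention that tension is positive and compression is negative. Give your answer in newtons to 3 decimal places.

N=3 nodes, M=3 members, R=3 reactions → 2N=6, M+R=6
member 0 (0-1): L=3.9284, (cx,cy)=(0.8803,0.4745)
member 1 (0-2): L=6.1000, (cx,cy)=(1.0000,0.0000)
member 2 (1-2): L=3.2334, (cx,cy)=(0.8171,-0.5765)
solve A·x = −loads:
  F[0-1] = -554.2172 N (compression)
  F[0-2] = -124.8756 N (compression)
  F[1-2] = +152.8269 N (tension)
  Rx@0 = +612.7300 N
  Ry@0 = +262.9730 N
  Ry@2 = -88.1030 N

-554.217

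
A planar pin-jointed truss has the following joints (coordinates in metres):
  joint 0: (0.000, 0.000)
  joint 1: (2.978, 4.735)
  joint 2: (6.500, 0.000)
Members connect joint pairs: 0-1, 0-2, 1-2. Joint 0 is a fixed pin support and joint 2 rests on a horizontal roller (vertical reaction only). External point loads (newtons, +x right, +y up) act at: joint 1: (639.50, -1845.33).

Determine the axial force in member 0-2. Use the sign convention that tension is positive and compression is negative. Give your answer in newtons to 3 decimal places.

975.372

N=3 nodes, M=3 members, R=3 reactions → 2N=6, M+R=6
member 0 (0-1): L=5.5936, (cx,cy)=(0.5324,0.8465)
member 1 (0-2): L=6.5000, (cx,cy)=(1.0000,0.0000)
member 2 (1-2): L=5.9012, (cx,cy)=(0.5968,-0.8024)
solve A·x = −loads:
  F[0-1] = -630.8739 N (compression)
  F[0-2] = +975.3717 N (tension)
  F[1-2] = -1634.2728 N (compression)
  Rx@0 = -639.5000 N
  Ry@0 = +534.0338 N
  Ry@2 = +1311.2962 N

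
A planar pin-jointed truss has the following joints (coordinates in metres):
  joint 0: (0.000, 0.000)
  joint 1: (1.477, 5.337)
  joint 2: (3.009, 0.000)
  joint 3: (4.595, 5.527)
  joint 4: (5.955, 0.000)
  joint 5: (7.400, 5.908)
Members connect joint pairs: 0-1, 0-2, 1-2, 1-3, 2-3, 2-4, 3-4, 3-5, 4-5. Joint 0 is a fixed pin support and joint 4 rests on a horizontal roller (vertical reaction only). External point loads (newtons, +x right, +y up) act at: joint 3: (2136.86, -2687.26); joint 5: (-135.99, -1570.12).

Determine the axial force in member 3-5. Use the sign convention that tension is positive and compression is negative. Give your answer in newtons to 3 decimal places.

N=6 nodes, M=9 members, R=3 reactions → 2N=12, M+R=12
member 0 (0-1): L=5.5376, (cx,cy)=(0.2667,0.9638)
member 1 (0-2): L=3.0090, (cx,cy)=(1.0000,0.0000)
member 2 (1-2): L=5.5525, (cx,cy)=(0.2759,-0.9612)
member 3 (1-3): L=3.1238, (cx,cy)=(0.9981,0.0608)
member 4 (2-3): L=5.7501, (cx,cy)=(0.2758,0.9612)
member 5 (2-4): L=2.9460, (cx,cy)=(1.0000,0.0000)
member 6 (3-4): L=5.6919, (cx,cy)=(0.2389,-0.9710)
member 7 (3-5): L=2.8308, (cx,cy)=(0.9909,0.1346)
member 8 (4-5): L=6.0821, (cx,cy)=(0.2376,0.9714)
solve A·x = −loads:
  F[0-1] = +1676.3705 N (tension)
  F[0-2] = +1553.7456 N (tension)
  F[1-2] = -1624.1322 N (compression)
  F[1-3] = +896.8997 N (tension)
  F[2-3] = +1624.0901 N (tension)
  F[2-4] = +657.6687 N (tension)
  F[3-4] = -4395.3655 N (compression)
  F[3-5] = +258.9148 N (tension)
  F[4-5] = -1652.2764 N (compression)
  Rx@0 = -2000.8700 N
  Ry@0 = -1615.6417 N
  Ry@4 = +5873.0217 N

258.915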